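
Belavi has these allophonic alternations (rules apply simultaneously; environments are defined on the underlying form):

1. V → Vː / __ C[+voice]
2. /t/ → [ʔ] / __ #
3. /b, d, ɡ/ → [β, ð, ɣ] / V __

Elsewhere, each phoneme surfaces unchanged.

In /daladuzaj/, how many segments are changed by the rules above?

Segments that undergo a rule: /a/ → [aː] (rule 1); /a/ → [aː] (rule 1); /d/ → [ð] (rule 3); /u/ → [uː] (rule 1); /a/ → [aː] (rule 1).
All other segments surface unchanged.

5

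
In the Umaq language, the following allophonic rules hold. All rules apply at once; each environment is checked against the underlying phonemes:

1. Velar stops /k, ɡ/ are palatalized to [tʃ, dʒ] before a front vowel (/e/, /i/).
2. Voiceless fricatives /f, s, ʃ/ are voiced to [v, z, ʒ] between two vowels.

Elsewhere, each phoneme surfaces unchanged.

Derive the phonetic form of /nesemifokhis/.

/n/ (word-initial) is unaffected → [n].
/e/ (between /n/ and /s/) is unaffected → [e].
/s/ (between /e/ and /e/) occurs between two vowels → [z] by rule 2.
/e/ — not in any rule's target class → [e].
/m/ — not in any rule's target class → [m].
/i/ — not in any rule's target class → [i].
/f/ (between /i/ and /o/): between two vowels, so rule 2 applies → [v].
/o/ — not in any rule's target class → [o].
/k/ (between /o/ and /h/) is in the target of rule 1 but the environment (before a front vowel) is not met → [k].
/h/ stays [h].
/i/ (between /h/ and /s/) is unaffected → [i].
/s/ (word-final) is in the target of rule 2 but the environment (between two vowels) is not met → [s].

[nezemivokhis]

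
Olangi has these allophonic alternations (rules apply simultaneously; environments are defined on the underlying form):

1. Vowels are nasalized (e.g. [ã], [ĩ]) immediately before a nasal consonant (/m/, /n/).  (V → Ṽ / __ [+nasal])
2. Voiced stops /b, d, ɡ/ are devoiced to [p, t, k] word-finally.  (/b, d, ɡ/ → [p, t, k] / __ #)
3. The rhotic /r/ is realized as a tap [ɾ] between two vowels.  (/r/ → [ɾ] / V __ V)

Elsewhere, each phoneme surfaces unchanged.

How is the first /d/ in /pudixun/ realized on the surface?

[d]

/d/ (between /u/ and /i/) fails the environment for rule 2, so it stays [d].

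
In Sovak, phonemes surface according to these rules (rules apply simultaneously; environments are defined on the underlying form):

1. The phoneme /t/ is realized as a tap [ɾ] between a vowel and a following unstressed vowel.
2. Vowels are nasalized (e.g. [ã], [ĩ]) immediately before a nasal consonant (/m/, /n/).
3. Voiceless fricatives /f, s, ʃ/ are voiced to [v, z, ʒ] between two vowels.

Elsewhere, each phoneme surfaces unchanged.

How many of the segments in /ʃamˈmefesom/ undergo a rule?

4

Segments that undergo a rule: /a/ → [ã] (rule 2); /f/ → [v] (rule 3); /s/ → [z] (rule 3); /o/ → [õ] (rule 2).
All other segments surface unchanged.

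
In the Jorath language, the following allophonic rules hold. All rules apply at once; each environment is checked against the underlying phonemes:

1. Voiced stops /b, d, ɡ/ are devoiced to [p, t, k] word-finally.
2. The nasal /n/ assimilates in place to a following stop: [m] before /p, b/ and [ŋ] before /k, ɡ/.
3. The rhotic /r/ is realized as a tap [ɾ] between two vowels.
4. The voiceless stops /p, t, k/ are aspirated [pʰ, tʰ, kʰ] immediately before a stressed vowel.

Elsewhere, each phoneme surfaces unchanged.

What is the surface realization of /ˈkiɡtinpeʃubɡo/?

/k/ (word-initial) occurs immediately before a stressed vowel → [kʰ] by rule 4.
/i/ (between /k/ and /ɡ/): no rule targets it → [i].
/ɡ/ (between /i/ and /t/) fails the environment for rule 1, so it stays [ɡ].
/t/ — between /ɡ/ and /i/; rule 4 does not apply here → [t].
/i/ (between /t/ and /n/): no rule targets it → [i].
/n/ meets the environment for rule 2 (before a labial or velar stop) → [m].
/p/ (between /n/ and /e/): rule 4 targets it, but not immediately before a stressed vowel → unchanged [p].
/e/ (between /p/ and /ʃ/): no rule targets it → [e].
/ʃ/ (between /e/ and /u/): no rule targets it → [ʃ].
/u/ (between /ʃ/ and /b/): no rule targets it → [u].
/b/ — between /u/ and /ɡ/; rule 1 does not apply here → [b].
/ɡ/ (between /b/ and /o/): rule 1 targets it, but not word-finally → unchanged [ɡ].
/o/ (word-final) is unaffected → [o].

[ˈkʰiɡtimpeʃubɡo]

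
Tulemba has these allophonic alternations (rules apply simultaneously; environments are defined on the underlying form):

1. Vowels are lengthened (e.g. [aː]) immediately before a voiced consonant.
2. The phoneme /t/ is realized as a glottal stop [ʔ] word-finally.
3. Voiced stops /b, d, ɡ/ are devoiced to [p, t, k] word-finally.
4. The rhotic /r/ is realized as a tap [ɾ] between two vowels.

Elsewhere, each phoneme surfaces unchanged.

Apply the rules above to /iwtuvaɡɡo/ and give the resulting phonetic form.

/i/ — word-initial, before a voiced consonant — surfaces as [iː] (rule 1).
/w/ (between /i/ and /t/) is unaffected → [w].
/t/ (between /w/ and /u/) is in the target of rule 2 but the environment (word-finally) is not met → [t].
Rule 1 applies to /u/ (between /t/ and /v/: before a voiced consonant) → [uː].
/v/ stays [v].
/a/ — between /v/ and /ɡ/, before a voiced consonant — surfaces as [aː] (rule 1).
/ɡ/ (between /a/ and /ɡ/) is in the target of rule 3 but the environment (word-finally) is not met → [ɡ].
/ɡ/ (between /ɡ/ and /o/) is in the target of rule 3 but the environment (word-finally) is not met → [ɡ].
/o/ (word-final) is in the target of rule 1 but the environment (before a voiced consonant) is not met → [o].

[iːwtuːvaːɡɡo]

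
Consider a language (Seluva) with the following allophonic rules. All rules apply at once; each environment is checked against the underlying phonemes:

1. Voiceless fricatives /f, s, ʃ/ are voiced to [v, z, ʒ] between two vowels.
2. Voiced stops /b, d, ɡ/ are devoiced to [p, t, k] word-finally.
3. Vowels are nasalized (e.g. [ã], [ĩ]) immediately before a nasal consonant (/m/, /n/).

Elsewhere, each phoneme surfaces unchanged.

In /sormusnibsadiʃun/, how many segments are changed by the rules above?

2

Segments that undergo a rule: /ʃ/ → [ʒ] (rule 1); /u/ → [ũ] (rule 3).
All other segments surface unchanged.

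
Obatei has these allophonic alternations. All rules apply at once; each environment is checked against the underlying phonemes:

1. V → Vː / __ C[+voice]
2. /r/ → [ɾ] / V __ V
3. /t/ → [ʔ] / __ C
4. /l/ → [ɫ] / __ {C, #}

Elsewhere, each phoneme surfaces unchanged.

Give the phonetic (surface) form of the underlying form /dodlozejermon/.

/d/ stays [d].
/o/ (between /d/ and /d/): before a voiced consonant, so rule 1 applies → [oː].
/d/ (between /o/ and /l/) is unaffected → [d].
/l/ — between /d/ and /o/; rule 4 does not apply here → [l].
/o/ meets the environment for rule 1 (before a voiced consonant) → [oː].
/z/ (between /o/ and /e/) is unaffected → [z].
/e/ meets the environment for rule 1 (before a voiced consonant) → [eː].
/j/ (between /e/ and /e/): no rule targets it → [j].
Rule 1 applies to /e/ (between /j/ and /r/: before a voiced consonant) → [eː].
/r/ (between /e/ and /m/) fails the environment for rule 2, so it stays [r].
/m/ (between /r/ and /o/): no rule targets it → [m].
/o/ — between /m/ and /n/, before a voiced consonant — surfaces as [oː] (rule 1).
/n/ (word-final) is unaffected → [n].

[doːdloːzeːjeːrmoːn]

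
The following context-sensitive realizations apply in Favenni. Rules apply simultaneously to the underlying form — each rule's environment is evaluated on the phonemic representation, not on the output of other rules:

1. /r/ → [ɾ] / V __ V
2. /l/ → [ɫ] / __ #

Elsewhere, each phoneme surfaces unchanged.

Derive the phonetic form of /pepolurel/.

/l/ (between /o/ and /u/): rule 2 targets it, but not word-finally → unchanged [l].
Rule 1 applies to /r/ (between /u/ and /e/: between two vowels) → [ɾ].
Rule 2 applies to /l/ (word-final: word-finally) → [ɫ].

[pepoluɾeɫ]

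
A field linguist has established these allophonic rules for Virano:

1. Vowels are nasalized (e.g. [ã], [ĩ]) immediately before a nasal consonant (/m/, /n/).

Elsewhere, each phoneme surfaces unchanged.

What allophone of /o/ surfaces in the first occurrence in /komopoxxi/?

/o/ meets the environment for rule 1 (before a nasal consonant) → [õ].

[õ]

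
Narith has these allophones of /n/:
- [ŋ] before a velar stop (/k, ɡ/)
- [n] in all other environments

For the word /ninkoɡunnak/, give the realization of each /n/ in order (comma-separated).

[n], [ŋ], [n], [n]

Occurrence 1 (position 1): no conditioning environment matches → elsewhere allophone [n].
Occurrence 2 (position 3): before a velar stop → [ŋ].
Occurrence 3 (position 8): no conditioning environment matches → elsewhere allophone [n].
Occurrence 4 (position 9): no conditioning environment matches → elsewhere allophone [n].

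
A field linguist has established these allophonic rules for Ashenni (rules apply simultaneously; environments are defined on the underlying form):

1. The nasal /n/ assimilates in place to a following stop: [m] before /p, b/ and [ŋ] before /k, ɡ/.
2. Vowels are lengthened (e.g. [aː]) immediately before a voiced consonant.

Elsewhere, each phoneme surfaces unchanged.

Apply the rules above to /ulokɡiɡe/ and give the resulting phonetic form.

/u/ (word-initial) occurs before a voiced consonant → [uː] by rule 2.
/l/ — not in any rule's target class → [l].
/o/ (between /l/ and /k/) fails the environment for rule 2, so it stays [o].
/k/ — not in any rule's target class → [k].
/ɡ/ stays [ɡ].
/i/ meets the environment for rule 2 (before a voiced consonant) → [iː].
/ɡ/ (between /i/ and /e/): no rule targets it → [ɡ].
/e/ (word-final) fails the environment for rule 2, so it stays [e].

[uːlokɡiːɡe]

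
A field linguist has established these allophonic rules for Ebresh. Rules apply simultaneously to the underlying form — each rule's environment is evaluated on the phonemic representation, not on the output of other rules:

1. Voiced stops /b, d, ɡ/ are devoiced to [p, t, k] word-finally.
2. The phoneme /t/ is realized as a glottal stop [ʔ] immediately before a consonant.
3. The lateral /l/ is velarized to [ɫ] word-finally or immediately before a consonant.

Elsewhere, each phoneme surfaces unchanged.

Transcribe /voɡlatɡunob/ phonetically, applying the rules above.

/v/ (word-initial) is unaffected → [v].
/o/ — not in any rule's target class → [o].
/ɡ/ (between /o/ and /l/): rule 1 targets it, but not word-finally → unchanged [ɡ].
/l/ — between /ɡ/ and /a/; rule 3 does not apply here → [l].
/a/ — not in any rule's target class → [a].
Rule 2 applies to /t/ (between /a/ and /ɡ/: immediately before a consonant) → [ʔ].
/ɡ/ (between /t/ and /u/) is in the target of rule 1 but the environment (word-finally) is not met → [ɡ].
/u/ (between /ɡ/ and /n/) is unaffected → [u].
/n/ — not in any rule's target class → [n].
/o/ (between /n/ and /b/): no rule targets it → [o].
/b/ (word-final): word-finally, so rule 1 applies → [p].

[voɡlaʔɡunop]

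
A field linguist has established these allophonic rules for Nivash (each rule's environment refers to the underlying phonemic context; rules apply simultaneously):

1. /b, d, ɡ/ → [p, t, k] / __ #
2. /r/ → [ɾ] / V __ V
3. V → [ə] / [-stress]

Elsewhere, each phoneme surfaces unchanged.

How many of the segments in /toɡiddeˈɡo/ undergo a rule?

3

Segments that undergo a rule: /o/ → [ə] (rule 3); /i/ → [ə] (rule 3); /e/ → [ə] (rule 3).
All other segments surface unchanged.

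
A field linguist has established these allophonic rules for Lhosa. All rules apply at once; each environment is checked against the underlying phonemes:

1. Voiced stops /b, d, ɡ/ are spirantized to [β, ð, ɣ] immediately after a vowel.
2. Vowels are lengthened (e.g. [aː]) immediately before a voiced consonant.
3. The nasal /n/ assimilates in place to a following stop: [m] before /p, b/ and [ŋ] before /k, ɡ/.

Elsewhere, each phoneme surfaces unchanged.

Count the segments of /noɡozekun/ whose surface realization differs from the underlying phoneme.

4

Segments that undergo a rule: /o/ → [oː] (rule 2); /ɡ/ → [ɣ] (rule 1); /o/ → [oː] (rule 2); /u/ → [uː] (rule 2).
All other segments surface unchanged.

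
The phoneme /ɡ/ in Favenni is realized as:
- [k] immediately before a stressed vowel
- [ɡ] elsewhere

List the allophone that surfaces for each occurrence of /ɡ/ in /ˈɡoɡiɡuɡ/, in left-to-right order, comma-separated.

Occurrence 1 (position 1): immediately before a stressed vowel → [k].
Occurrence 2 (position 3): no conditioning environment matches → elsewhere allophone [ɡ].
Occurrence 3 (position 5): no conditioning environment matches → elsewhere allophone [ɡ].
Occurrence 4 (position 7): no conditioning environment matches → elsewhere allophone [ɡ].

[k], [ɡ], [ɡ], [ɡ]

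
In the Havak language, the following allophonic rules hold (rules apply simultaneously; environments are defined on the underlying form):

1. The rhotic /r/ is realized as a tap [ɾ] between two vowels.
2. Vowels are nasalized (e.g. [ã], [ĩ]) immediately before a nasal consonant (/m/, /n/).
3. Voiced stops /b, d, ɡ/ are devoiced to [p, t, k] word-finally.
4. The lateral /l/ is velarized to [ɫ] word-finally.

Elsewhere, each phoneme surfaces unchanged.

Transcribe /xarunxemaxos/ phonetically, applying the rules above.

/x/ stays [x].
/a/ (between /x/ and /r/) is in the target of rule 2 but the environment (before a nasal consonant) is not met → [a].
/r/ meets the environment for rule 1 (between two vowels) → [ɾ].
/u/ meets the environment for rule 2 (before a nasal consonant) → [ũ].
/n/ stays [n].
/x/ — not in any rule's target class → [x].
/e/ meets the environment for rule 2 (before a nasal consonant) → [ẽ].
/m/ — not in any rule's target class → [m].
/a/ — between /m/ and /x/; rule 2 does not apply here → [a].
/x/ (between /a/ and /o/): no rule targets it → [x].
/o/ — between /x/ and /s/; rule 2 does not apply here → [o].
/s/ stays [s].

[xaɾũnxẽmaxos]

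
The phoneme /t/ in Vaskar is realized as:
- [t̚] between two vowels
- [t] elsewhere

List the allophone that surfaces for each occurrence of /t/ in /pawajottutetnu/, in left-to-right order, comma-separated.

Occurrence 1 (position 7): no conditioning environment matches → elsewhere allophone [t].
Occurrence 2 (position 8): no conditioning environment matches → elsewhere allophone [t].
Occurrence 3 (position 10): between two vowels → [t̚].
Occurrence 4 (position 12): no conditioning environment matches → elsewhere allophone [t].

[t], [t], [t̚], [t]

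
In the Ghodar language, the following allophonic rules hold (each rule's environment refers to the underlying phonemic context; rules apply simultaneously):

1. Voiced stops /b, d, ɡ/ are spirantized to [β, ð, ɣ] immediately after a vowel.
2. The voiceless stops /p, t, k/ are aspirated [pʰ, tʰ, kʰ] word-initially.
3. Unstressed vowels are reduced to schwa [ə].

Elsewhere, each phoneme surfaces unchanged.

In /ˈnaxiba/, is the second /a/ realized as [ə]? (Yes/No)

/a/ — word-final, in an unstressed syllable — surfaces as [ə] (rule 3).
The actual realization is [ə], which matches [ə].

Yes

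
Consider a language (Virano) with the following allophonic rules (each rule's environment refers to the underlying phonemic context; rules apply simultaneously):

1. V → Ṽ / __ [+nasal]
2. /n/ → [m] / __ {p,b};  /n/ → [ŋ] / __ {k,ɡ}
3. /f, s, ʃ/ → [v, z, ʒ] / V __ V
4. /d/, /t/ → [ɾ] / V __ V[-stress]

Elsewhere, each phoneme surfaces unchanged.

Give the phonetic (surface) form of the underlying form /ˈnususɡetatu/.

[ˈnuzusɡeɾaɾu]

/n/ — word-initial; rule 2 does not apply here → [n].
/u/ — between /n/ and /s/; rule 1 does not apply here → [u].
/s/ (between /u/ and /u/) occurs between two vowels → [z] by rule 3.
/u/ — between /s/ and /s/; rule 1 does not apply here → [u].
/s/ (between /u/ and /ɡ/) is in the target of rule 3 but the environment (between two vowels) is not met → [s].
/e/ (between /ɡ/ and /t/) is in the target of rule 1 but the environment (before a nasal consonant) is not met → [e].
/t/ (between /e/ and /a/) occurs between a vowel and a following unstressed vowel → [ɾ] by rule 4.
/a/ — between /t/ and /t/; rule 1 does not apply here → [a].
/t/ (between /a/ and /u/): between a vowel and a following unstressed vowel, so rule 4 applies → [ɾ].
/u/ — word-final; rule 1 does not apply here → [u].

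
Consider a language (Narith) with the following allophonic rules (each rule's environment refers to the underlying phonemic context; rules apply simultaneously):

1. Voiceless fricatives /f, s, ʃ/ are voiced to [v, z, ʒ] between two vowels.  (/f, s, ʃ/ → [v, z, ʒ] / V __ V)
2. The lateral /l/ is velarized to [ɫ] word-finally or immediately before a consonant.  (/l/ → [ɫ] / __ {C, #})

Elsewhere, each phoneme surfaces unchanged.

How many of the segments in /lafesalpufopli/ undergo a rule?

4

Segments that undergo a rule: /f/ → [v] (rule 1); /s/ → [z] (rule 1); /l/ → [ɫ] (rule 2); /f/ → [v] (rule 1).
All other segments surface unchanged.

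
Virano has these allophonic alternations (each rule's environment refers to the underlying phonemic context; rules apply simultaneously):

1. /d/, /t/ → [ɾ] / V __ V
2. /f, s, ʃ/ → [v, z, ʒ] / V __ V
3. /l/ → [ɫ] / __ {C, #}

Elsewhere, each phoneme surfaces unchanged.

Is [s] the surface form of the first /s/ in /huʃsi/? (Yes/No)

/s/ (between /ʃ/ and /i/) fails the environment for rule 2, so it stays [s].
The actual realization is [s], which matches [s].

Yes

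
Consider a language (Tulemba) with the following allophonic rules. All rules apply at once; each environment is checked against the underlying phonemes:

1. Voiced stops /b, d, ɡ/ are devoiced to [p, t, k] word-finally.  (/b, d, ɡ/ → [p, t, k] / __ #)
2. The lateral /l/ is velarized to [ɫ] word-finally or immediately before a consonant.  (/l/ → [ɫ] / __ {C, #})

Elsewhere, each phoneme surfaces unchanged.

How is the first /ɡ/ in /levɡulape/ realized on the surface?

/ɡ/ (between /v/ and /u/): rule 1 targets it, but not word-finally → unchanged [ɡ].

[ɡ]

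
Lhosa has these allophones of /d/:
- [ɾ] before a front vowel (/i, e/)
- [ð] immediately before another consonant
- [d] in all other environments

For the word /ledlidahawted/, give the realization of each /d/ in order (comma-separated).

[ð], [d], [d]

Occurrence 1 (position 3): immediately before another consonant → [ð].
Occurrence 2 (position 6): no conditioning environment matches → elsewhere allophone [d].
Occurrence 3 (position 13): no conditioning environment matches → elsewhere allophone [d].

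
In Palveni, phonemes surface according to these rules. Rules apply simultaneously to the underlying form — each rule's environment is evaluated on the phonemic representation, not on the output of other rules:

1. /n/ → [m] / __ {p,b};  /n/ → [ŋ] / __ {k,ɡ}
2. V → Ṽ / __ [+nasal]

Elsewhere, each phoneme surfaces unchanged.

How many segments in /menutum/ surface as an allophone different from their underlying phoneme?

2

Segments that undergo a rule: /e/ → [ẽ] (rule 2); /u/ → [ũ] (rule 2).
All other segments surface unchanged.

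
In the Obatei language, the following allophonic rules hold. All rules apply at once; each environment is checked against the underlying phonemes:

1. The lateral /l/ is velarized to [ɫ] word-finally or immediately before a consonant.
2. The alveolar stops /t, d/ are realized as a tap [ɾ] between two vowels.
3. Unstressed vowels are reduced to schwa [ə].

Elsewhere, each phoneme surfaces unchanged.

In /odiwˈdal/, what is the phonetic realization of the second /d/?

/d/ (between /w/ and /a/): rule 2 targets it, but not between two vowels → unchanged [d].

[d]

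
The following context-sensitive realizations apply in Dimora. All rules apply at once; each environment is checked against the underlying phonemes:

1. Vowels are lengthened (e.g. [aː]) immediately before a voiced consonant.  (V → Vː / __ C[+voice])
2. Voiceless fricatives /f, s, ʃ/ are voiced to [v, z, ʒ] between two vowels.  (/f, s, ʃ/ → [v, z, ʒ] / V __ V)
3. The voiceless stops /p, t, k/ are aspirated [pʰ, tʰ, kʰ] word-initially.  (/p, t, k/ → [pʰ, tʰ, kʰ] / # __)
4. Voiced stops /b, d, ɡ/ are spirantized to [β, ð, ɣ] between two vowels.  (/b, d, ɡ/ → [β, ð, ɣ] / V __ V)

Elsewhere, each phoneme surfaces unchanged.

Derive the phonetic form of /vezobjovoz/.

/e/ (between /v/ and /z/): before a voiced consonant, so rule 1 applies → [eː].
Rule 1 applies to /o/ (between /z/ and /b/: before a voiced consonant) → [oː].
/b/ (between /o/ and /j/) fails the environment for rule 4, so it stays [b].
/o/ meets the environment for rule 1 (before a voiced consonant) → [oː].
/o/ (between /v/ and /z/): before a voiced consonant, so rule 1 applies → [oː].

[veːzoːbjoːvoːz]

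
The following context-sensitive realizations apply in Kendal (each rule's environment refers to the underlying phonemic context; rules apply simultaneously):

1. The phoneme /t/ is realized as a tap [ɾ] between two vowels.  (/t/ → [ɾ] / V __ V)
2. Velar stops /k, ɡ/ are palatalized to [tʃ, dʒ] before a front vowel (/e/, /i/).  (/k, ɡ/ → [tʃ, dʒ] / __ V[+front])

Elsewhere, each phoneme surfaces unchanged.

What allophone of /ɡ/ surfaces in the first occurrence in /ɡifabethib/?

[dʒ]

/ɡ/ (word-initial) occurs before a front vowel → [dʒ] by rule 2.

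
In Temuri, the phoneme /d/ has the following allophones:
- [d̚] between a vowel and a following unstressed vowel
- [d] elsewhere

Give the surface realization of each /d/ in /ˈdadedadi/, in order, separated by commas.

Occurrence 1 (position 1): no conditioning environment matches → elsewhere allophone [d].
Occurrence 2 (position 3): between a vowel and a following unstressed vowel → [d̚].
Occurrence 3 (position 5): between a vowel and a following unstressed vowel → [d̚].
Occurrence 4 (position 7): between a vowel and a following unstressed vowel → [d̚].

[d], [d̚], [d̚], [d̚]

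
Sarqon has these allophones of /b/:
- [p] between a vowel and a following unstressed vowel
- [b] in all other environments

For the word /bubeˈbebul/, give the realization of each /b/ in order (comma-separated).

Occurrence 1 (position 1): no conditioning environment matches → elsewhere allophone [b].
Occurrence 2 (position 3): between a vowel and a following unstressed vowel → [p].
Occurrence 3 (position 5): no conditioning environment matches → elsewhere allophone [b].
Occurrence 4 (position 7): between a vowel and a following unstressed vowel → [p].

[b], [p], [b], [p]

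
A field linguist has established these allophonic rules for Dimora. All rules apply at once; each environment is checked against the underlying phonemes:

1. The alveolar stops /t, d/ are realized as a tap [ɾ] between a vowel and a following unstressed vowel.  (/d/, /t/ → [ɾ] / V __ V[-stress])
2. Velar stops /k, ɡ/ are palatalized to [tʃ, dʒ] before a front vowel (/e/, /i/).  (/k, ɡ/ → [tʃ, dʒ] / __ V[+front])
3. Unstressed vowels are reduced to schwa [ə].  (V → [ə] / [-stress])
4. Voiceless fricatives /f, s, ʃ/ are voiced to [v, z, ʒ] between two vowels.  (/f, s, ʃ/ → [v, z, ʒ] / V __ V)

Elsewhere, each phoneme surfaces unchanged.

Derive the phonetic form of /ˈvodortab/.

[ˈvoɾərtəb]

/v/ (word-initial): no rule targets it → [v].
/o/ (between /v/ and /d/) is in the target of rule 3 but the environment (in an unstressed syllable) is not met → [o].
/d/ — between /o/ and /o/, between a vowel and a following unstressed vowel — surfaces as [ɾ] (rule 1).
/o/ (between /d/ and /r/): in an unstressed syllable, so rule 3 applies → [ə].
/r/ (between /o/ and /t/): no rule targets it → [r].
/t/ (between /r/ and /a/) fails the environment for rule 1, so it stays [t].
Rule 3 applies to /a/ (between /t/ and /b/: in an unstressed syllable) → [ə].
/b/ (word-final): no rule targets it → [b].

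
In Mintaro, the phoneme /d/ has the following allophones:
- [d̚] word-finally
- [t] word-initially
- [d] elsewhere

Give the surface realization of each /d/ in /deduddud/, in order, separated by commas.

[t], [d], [d], [d], [d̚]

Occurrence 1 (position 1): word-initially → [t].
Occurrence 2 (position 3): no conditioning environment matches → elsewhere allophone [d].
Occurrence 3 (position 5): no conditioning environment matches → elsewhere allophone [d].
Occurrence 4 (position 6): no conditioning environment matches → elsewhere allophone [d].
Occurrence 5 (position 8): word-finally → [d̚].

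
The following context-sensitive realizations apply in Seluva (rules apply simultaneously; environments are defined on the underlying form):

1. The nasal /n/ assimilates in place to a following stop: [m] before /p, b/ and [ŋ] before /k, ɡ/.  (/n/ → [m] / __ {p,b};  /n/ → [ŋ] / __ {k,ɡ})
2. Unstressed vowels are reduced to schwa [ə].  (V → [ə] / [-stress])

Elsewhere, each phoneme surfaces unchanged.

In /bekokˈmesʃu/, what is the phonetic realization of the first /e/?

Rule 2 applies to /e/ (between /b/ and /k/: in an unstressed syllable) → [ə].

[ə]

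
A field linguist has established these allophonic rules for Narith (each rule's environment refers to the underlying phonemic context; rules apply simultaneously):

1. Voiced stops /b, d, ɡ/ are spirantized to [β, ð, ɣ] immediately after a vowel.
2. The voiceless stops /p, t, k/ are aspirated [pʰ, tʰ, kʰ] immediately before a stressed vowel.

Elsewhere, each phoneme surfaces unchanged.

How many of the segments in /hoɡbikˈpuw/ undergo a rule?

2

Segments that undergo a rule: /ɡ/ → [ɣ] (rule 1); /p/ → [pʰ] (rule 2).
All other segments surface unchanged.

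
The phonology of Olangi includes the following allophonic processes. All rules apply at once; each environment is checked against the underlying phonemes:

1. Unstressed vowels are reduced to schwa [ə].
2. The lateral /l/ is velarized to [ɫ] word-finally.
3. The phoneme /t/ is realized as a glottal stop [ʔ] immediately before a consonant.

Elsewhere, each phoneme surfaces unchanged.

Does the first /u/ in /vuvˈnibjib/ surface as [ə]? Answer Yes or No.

/u/ meets the environment for rule 1 (in an unstressed syllable) → [ə].
The actual realization is [ə], which matches [ə].

Yes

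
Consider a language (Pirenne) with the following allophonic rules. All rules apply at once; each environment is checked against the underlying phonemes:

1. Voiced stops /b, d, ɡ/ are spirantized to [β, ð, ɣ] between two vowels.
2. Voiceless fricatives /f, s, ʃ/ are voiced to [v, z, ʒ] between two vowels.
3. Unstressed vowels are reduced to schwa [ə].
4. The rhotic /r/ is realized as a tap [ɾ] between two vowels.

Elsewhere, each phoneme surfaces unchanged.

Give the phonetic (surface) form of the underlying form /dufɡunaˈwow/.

/d/ (word-initial): rule 1 targets it, but not between two vowels → unchanged [d].
/u/ (between /d/ and /f/): in an unstressed syllable, so rule 3 applies → [ə].
/f/ — between /u/ and /ɡ/; rule 2 does not apply here → [f].
/ɡ/ (between /f/ and /u/): rule 1 targets it, but not between two vowels → unchanged [ɡ].
/u/ (between /ɡ/ and /n/) occurs in an unstressed syllable → [ə] by rule 3.
/n/ stays [n].
Rule 3 applies to /a/ (between /n/ and /w/: in an unstressed syllable) → [ə].
/w/ (between /a/ and /o/) is unaffected → [w].
/o/ (between /w/ and /w/): rule 3 targets it, but not in an unstressed syllable → unchanged [o].
/w/ — not in any rule's target class → [w].

[dəfɡənəˈwow]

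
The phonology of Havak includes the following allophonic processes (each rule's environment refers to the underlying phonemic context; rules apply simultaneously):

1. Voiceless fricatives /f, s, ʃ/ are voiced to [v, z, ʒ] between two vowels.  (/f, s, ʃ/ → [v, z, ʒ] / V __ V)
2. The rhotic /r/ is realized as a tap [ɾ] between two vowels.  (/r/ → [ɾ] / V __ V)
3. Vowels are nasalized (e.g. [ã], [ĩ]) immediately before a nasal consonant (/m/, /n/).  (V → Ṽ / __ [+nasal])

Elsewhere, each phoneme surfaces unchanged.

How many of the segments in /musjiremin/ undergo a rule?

Segments that undergo a rule: /r/ → [ɾ] (rule 2); /e/ → [ẽ] (rule 3); /i/ → [ĩ] (rule 3).
All other segments surface unchanged.

3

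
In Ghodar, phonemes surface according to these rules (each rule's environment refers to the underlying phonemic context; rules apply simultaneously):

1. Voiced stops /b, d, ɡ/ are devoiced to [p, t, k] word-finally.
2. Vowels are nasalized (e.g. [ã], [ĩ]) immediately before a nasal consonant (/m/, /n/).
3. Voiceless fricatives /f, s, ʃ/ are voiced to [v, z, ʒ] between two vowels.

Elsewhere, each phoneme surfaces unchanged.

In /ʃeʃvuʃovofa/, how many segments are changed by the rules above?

2

Segments that undergo a rule: /ʃ/ → [ʒ] (rule 3); /f/ → [v] (rule 3).
All other segments surface unchanged.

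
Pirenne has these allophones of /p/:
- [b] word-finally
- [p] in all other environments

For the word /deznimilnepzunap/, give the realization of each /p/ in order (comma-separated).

Occurrence 1 (position 11): no conditioning environment matches → elsewhere allophone [p].
Occurrence 2 (position 16): word-finally → [b].

[p], [b]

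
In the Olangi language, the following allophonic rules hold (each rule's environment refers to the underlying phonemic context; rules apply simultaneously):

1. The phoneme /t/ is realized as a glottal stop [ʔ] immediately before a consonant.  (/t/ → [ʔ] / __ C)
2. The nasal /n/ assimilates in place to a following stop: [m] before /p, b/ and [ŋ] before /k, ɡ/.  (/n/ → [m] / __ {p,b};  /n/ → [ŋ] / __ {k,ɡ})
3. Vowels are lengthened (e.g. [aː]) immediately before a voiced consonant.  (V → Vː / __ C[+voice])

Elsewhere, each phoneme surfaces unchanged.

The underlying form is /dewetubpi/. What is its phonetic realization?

[deːwetuːbpi]

/d/ stays [d].
Rule 3 applies to /e/ (between /d/ and /w/: before a voiced consonant) → [eː].
/w/ (between /e/ and /e/): no rule targets it → [w].
/e/ (between /w/ and /t/) fails the environment for rule 3, so it stays [e].
/t/ (between /e/ and /u/) is in the target of rule 1 but the environment (immediately before a consonant) is not met → [t].
/u/ — between /t/ and /b/, before a voiced consonant — surfaces as [uː] (rule 3).
/b/ (between /u/ and /p/) is unaffected → [b].
/p/ — not in any rule's target class → [p].
/i/ (word-final) is in the target of rule 3 but the environment (before a voiced consonant) is not met → [i].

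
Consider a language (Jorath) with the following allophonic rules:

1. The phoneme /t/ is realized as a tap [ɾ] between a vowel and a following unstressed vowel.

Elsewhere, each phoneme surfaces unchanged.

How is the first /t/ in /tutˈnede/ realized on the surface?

/t/ (word-initial) fails the environment for rule 1, so it stays [t].

[t]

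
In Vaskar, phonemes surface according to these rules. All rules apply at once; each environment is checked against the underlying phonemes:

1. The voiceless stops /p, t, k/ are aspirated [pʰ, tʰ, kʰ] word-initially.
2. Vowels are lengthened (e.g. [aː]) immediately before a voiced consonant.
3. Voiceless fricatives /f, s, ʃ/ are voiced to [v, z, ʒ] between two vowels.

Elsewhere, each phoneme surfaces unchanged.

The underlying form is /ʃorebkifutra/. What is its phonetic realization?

/ʃ/ (word-initial): rule 3 targets it, but not between two vowels → unchanged [ʃ].
/o/ — between /ʃ/ and /r/, before a voiced consonant — surfaces as [oː] (rule 2).
/e/ meets the environment for rule 2 (before a voiced consonant) → [eː].
/k/ (between /b/ and /i/): rule 1 targets it, but not word-initially → unchanged [k].
/i/ (between /k/ and /f/): rule 2 targets it, but not before a voiced consonant → unchanged [i].
/f/ — between /i/ and /u/, between two vowels — surfaces as [v] (rule 3).
/u/ (between /f/ and /t/) fails the environment for rule 2, so it stays [u].
/t/ — between /u/ and /r/; rule 1 does not apply here → [t].
/a/ (word-final) is in the target of rule 2 but the environment (before a voiced consonant) is not met → [a].

[ʃoːreːbkivutra]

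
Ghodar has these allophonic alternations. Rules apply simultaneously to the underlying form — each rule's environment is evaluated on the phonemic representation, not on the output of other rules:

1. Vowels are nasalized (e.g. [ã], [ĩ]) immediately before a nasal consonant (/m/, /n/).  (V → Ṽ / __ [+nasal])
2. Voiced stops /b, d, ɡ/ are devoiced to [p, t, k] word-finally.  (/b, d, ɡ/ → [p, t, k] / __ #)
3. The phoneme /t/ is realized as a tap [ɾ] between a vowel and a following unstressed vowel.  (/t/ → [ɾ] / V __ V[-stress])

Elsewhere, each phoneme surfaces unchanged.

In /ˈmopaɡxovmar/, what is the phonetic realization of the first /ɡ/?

/ɡ/ (between /a/ and /x/) fails the environment for rule 2, so it stays [ɡ].

[ɡ]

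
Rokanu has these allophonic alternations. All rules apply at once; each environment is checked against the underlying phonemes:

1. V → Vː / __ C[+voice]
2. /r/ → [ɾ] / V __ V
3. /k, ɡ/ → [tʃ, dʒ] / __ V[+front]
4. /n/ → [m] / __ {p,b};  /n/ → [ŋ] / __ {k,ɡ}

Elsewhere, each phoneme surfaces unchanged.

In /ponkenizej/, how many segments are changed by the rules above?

6

Segments that undergo a rule: /o/ → [oː] (rule 1); /n/ → [ŋ] (rule 4); /k/ → [tʃ] (rule 3); /e/ → [eː] (rule 1); /i/ → [iː] (rule 1); /e/ → [eː] (rule 1).
All other segments surface unchanged.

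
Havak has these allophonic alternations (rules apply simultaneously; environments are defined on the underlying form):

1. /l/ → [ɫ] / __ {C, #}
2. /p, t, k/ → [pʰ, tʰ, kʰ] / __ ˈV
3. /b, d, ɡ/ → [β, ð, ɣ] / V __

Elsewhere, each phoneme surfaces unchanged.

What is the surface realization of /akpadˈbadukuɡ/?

/a/ (word-initial): no rule targets it → [a].
/k/ — between /a/ and /p/; rule 2 does not apply here → [k].
/p/ — between /k/ and /a/; rule 2 does not apply here → [p].
/a/ (between /p/ and /d/) is unaffected → [a].
Rule 3 applies to /d/ (between /a/ and /b/: immediately after a vowel) → [ð].
/b/ (between /d/ and /a/): rule 3 targets it, but not immediately after a vowel → unchanged [b].
/a/ (between /b/ and /d/) is unaffected → [a].
/d/ (between /a/ and /u/): immediately after a vowel, so rule 3 applies → [ð].
/u/ stays [u].
/k/ (between /u/ and /u/): rule 2 targets it, but not immediately before a stressed vowel → unchanged [k].
/u/ (between /k/ and /ɡ/): no rule targets it → [u].
Rule 3 applies to /ɡ/ (word-final: immediately after a vowel) → [ɣ].

[akpaðˈbaðukuɣ]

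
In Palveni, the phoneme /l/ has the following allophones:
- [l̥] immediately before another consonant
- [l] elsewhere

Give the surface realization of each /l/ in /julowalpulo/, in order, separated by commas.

[l], [l̥], [l]

Occurrence 1 (position 3): no conditioning environment matches → elsewhere allophone [l].
Occurrence 2 (position 7): immediately before another consonant → [l̥].
Occurrence 3 (position 10): no conditioning environment matches → elsewhere allophone [l].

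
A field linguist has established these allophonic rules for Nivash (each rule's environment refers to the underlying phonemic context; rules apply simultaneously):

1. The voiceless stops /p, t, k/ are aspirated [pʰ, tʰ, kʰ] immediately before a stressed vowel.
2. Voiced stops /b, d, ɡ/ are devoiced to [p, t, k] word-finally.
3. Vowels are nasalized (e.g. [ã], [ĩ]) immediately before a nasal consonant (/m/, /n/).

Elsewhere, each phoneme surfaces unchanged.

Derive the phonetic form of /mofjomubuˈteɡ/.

[mofjõmubuˈtʰek]

/o/ (between /m/ and /f/): rule 3 targets it, but not before a nasal consonant → unchanged [o].
/o/ meets the environment for rule 3 (before a nasal consonant) → [õ].
/u/ (between /m/ and /b/) is in the target of rule 3 but the environment (before a nasal consonant) is not met → [u].
/b/ (between /u/ and /u/) is in the target of rule 2 but the environment (word-finally) is not met → [b].
/u/ — between /b/ and /t/; rule 3 does not apply here → [u].
/t/ (between /u/ and /e/): immediately before a stressed vowel, so rule 1 applies → [tʰ].
/e/ (between /t/ and /ɡ/) is in the target of rule 3 but the environment (before a nasal consonant) is not met → [e].
/ɡ/ (word-final) occurs word-finally → [k] by rule 2.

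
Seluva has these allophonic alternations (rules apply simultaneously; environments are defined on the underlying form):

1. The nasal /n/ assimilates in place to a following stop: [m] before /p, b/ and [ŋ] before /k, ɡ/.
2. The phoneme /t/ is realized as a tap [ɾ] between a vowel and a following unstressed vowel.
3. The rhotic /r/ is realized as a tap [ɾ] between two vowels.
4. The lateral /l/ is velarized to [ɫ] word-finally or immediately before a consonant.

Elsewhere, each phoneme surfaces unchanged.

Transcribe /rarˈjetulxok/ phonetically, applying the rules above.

/r/ — word-initial; rule 3 does not apply here → [r].
/a/ (between /r/ and /r/) is unaffected → [a].
/r/ — between /a/ and /j/; rule 3 does not apply here → [r].
/j/ stays [j].
/e/ — not in any rule's target class → [e].
/t/ (between /e/ and /u/): between a vowel and a following unstressed vowel, so rule 2 applies → [ɾ].
/u/ stays [u].
/l/ (between /u/ and /x/) occurs word-finally or immediately before a consonant → [ɫ] by rule 4.
/x/ — not in any rule's target class → [x].
/o/ — not in any rule's target class → [o].
/k/ — not in any rule's target class → [k].

[rarˈjeɾuɫxok]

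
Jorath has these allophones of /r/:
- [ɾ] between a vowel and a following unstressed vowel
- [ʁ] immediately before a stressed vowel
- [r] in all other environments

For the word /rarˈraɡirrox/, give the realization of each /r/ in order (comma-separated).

Occurrence 1 (position 1): no conditioning environment matches → elsewhere allophone [r].
Occurrence 2 (position 3): no conditioning environment matches → elsewhere allophone [r].
Occurrence 3 (position 4): immediately before a stressed vowel → [ʁ].
Occurrence 4 (position 8): no conditioning environment matches → elsewhere allophone [r].
Occurrence 5 (position 9): no conditioning environment matches → elsewhere allophone [r].

[r], [r], [ʁ], [r], [r]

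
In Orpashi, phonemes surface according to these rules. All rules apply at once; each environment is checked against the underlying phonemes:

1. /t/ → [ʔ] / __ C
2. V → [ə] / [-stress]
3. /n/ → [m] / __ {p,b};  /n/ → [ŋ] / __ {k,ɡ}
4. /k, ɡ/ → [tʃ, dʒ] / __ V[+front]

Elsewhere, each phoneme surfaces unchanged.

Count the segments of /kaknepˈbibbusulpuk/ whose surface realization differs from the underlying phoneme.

5

Segments that undergo a rule: /a/ → [ə] (rule 2); /e/ → [ə] (rule 2); /u/ → [ə] (rule 2); /u/ → [ə] (rule 2); /u/ → [ə] (rule 2).
All other segments surface unchanged.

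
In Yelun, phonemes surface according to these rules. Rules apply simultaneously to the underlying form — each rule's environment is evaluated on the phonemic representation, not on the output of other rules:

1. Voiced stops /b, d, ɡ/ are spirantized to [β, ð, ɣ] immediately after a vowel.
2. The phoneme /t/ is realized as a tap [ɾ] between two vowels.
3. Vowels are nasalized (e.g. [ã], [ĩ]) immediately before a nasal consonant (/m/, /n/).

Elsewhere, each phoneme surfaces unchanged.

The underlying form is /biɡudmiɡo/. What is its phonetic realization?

[biɣuðmiɣo]

/b/ (word-initial) is in the target of rule 1 but the environment (immediately after a vowel) is not met → [b].
/i/ — between /b/ and /ɡ/; rule 3 does not apply here → [i].
/ɡ/ (between /i/ and /u/): immediately after a vowel, so rule 1 applies → [ɣ].
/u/ (between /ɡ/ and /d/) is in the target of rule 3 but the environment (before a nasal consonant) is not met → [u].
Rule 1 applies to /d/ (between /u/ and /m/: immediately after a vowel) → [ð].
/m/ — not in any rule's target class → [m].
/i/ (between /m/ and /ɡ/) fails the environment for rule 3, so it stays [i].
Rule 1 applies to /ɡ/ (between /i/ and /o/: immediately after a vowel) → [ɣ].
/o/ (word-final) fails the environment for rule 3, so it stays [o].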